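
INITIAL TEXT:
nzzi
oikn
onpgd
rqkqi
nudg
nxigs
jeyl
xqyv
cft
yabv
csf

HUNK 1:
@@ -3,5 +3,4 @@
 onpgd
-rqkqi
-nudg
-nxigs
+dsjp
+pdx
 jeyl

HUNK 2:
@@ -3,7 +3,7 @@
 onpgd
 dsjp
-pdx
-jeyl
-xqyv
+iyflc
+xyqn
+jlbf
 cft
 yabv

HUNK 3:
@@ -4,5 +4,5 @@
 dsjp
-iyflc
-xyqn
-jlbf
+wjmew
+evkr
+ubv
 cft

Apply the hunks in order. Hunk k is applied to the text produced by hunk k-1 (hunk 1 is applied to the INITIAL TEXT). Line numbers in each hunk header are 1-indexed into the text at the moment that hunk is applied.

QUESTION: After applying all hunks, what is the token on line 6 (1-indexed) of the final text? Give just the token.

Answer: evkr

Derivation:
Hunk 1: at line 3 remove [rqkqi,nudg,nxigs] add [dsjp,pdx] -> 10 lines: nzzi oikn onpgd dsjp pdx jeyl xqyv cft yabv csf
Hunk 2: at line 3 remove [pdx,jeyl,xqyv] add [iyflc,xyqn,jlbf] -> 10 lines: nzzi oikn onpgd dsjp iyflc xyqn jlbf cft yabv csf
Hunk 3: at line 4 remove [iyflc,xyqn,jlbf] add [wjmew,evkr,ubv] -> 10 lines: nzzi oikn onpgd dsjp wjmew evkr ubv cft yabv csf
Final line 6: evkr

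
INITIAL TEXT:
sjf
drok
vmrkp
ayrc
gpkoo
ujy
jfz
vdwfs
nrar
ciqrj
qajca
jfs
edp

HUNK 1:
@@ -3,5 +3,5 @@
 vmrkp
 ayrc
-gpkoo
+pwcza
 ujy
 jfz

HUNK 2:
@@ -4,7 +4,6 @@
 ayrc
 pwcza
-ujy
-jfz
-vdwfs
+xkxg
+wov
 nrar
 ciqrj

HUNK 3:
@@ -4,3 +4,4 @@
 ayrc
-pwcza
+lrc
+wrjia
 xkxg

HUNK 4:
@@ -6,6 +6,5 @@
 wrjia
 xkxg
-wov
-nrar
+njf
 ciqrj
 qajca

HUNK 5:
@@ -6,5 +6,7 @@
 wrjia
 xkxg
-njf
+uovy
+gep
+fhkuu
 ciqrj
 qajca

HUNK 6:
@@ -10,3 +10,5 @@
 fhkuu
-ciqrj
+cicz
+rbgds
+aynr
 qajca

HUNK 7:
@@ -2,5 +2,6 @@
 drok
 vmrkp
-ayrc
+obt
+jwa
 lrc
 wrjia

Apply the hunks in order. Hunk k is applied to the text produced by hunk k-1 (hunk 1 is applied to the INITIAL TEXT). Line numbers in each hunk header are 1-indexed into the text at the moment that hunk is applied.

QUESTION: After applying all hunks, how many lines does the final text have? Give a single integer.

Hunk 1: at line 3 remove [gpkoo] add [pwcza] -> 13 lines: sjf drok vmrkp ayrc pwcza ujy jfz vdwfs nrar ciqrj qajca jfs edp
Hunk 2: at line 4 remove [ujy,jfz,vdwfs] add [xkxg,wov] -> 12 lines: sjf drok vmrkp ayrc pwcza xkxg wov nrar ciqrj qajca jfs edp
Hunk 3: at line 4 remove [pwcza] add [lrc,wrjia] -> 13 lines: sjf drok vmrkp ayrc lrc wrjia xkxg wov nrar ciqrj qajca jfs edp
Hunk 4: at line 6 remove [wov,nrar] add [njf] -> 12 lines: sjf drok vmrkp ayrc lrc wrjia xkxg njf ciqrj qajca jfs edp
Hunk 5: at line 6 remove [njf] add [uovy,gep,fhkuu] -> 14 lines: sjf drok vmrkp ayrc lrc wrjia xkxg uovy gep fhkuu ciqrj qajca jfs edp
Hunk 6: at line 10 remove [ciqrj] add [cicz,rbgds,aynr] -> 16 lines: sjf drok vmrkp ayrc lrc wrjia xkxg uovy gep fhkuu cicz rbgds aynr qajca jfs edp
Hunk 7: at line 2 remove [ayrc] add [obt,jwa] -> 17 lines: sjf drok vmrkp obt jwa lrc wrjia xkxg uovy gep fhkuu cicz rbgds aynr qajca jfs edp
Final line count: 17

Answer: 17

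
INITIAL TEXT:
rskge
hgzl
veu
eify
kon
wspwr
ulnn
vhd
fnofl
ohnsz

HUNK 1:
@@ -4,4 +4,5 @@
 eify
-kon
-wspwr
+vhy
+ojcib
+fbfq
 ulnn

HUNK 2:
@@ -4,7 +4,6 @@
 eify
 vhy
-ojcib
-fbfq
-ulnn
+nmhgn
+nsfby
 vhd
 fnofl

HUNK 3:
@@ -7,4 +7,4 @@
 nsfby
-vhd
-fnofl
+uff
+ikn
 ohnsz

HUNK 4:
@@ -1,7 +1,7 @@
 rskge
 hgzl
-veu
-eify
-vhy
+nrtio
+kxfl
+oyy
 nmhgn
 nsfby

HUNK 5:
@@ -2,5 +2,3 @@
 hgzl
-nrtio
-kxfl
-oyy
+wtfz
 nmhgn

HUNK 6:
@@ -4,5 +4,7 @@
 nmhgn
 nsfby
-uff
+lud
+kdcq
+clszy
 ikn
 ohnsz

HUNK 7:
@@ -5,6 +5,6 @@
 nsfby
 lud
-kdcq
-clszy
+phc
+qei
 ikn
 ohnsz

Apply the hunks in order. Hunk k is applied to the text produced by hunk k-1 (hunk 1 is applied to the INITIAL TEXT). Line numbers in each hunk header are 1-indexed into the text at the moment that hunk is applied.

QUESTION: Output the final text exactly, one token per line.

Answer: rskge
hgzl
wtfz
nmhgn
nsfby
lud
phc
qei
ikn
ohnsz

Derivation:
Hunk 1: at line 4 remove [kon,wspwr] add [vhy,ojcib,fbfq] -> 11 lines: rskge hgzl veu eify vhy ojcib fbfq ulnn vhd fnofl ohnsz
Hunk 2: at line 4 remove [ojcib,fbfq,ulnn] add [nmhgn,nsfby] -> 10 lines: rskge hgzl veu eify vhy nmhgn nsfby vhd fnofl ohnsz
Hunk 3: at line 7 remove [vhd,fnofl] add [uff,ikn] -> 10 lines: rskge hgzl veu eify vhy nmhgn nsfby uff ikn ohnsz
Hunk 4: at line 1 remove [veu,eify,vhy] add [nrtio,kxfl,oyy] -> 10 lines: rskge hgzl nrtio kxfl oyy nmhgn nsfby uff ikn ohnsz
Hunk 5: at line 2 remove [nrtio,kxfl,oyy] add [wtfz] -> 8 lines: rskge hgzl wtfz nmhgn nsfby uff ikn ohnsz
Hunk 6: at line 4 remove [uff] add [lud,kdcq,clszy] -> 10 lines: rskge hgzl wtfz nmhgn nsfby lud kdcq clszy ikn ohnsz
Hunk 7: at line 5 remove [kdcq,clszy] add [phc,qei] -> 10 lines: rskge hgzl wtfz nmhgn nsfby lud phc qei ikn ohnsz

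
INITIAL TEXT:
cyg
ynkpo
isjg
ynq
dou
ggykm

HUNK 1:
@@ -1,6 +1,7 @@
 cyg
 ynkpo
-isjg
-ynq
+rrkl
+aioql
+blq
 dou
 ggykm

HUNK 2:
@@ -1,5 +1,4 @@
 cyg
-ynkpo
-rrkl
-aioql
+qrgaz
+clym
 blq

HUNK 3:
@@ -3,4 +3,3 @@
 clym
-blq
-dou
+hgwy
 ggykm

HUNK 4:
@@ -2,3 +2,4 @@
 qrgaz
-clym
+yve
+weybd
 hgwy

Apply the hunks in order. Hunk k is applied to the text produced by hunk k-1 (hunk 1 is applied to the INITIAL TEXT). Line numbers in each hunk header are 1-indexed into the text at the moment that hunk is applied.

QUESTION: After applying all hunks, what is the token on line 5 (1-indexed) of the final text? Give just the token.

Answer: hgwy

Derivation:
Hunk 1: at line 1 remove [isjg,ynq] add [rrkl,aioql,blq] -> 7 lines: cyg ynkpo rrkl aioql blq dou ggykm
Hunk 2: at line 1 remove [ynkpo,rrkl,aioql] add [qrgaz,clym] -> 6 lines: cyg qrgaz clym blq dou ggykm
Hunk 3: at line 3 remove [blq,dou] add [hgwy] -> 5 lines: cyg qrgaz clym hgwy ggykm
Hunk 4: at line 2 remove [clym] add [yve,weybd] -> 6 lines: cyg qrgaz yve weybd hgwy ggykm
Final line 5: hgwy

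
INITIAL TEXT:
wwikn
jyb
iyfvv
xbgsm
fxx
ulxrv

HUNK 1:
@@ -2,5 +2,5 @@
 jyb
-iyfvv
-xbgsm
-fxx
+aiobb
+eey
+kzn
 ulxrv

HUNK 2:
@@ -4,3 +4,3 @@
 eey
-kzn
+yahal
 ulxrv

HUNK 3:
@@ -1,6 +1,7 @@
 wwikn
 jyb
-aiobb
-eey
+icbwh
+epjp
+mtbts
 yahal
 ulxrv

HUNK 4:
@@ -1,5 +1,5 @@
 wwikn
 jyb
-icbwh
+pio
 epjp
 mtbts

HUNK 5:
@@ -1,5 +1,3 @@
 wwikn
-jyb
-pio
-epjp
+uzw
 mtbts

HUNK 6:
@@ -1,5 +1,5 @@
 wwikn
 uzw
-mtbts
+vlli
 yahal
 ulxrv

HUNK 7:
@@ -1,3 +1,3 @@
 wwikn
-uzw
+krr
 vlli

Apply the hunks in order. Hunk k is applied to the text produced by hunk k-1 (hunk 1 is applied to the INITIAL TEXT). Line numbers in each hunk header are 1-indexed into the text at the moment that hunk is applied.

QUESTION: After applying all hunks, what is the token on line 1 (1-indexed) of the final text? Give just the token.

Answer: wwikn

Derivation:
Hunk 1: at line 2 remove [iyfvv,xbgsm,fxx] add [aiobb,eey,kzn] -> 6 lines: wwikn jyb aiobb eey kzn ulxrv
Hunk 2: at line 4 remove [kzn] add [yahal] -> 6 lines: wwikn jyb aiobb eey yahal ulxrv
Hunk 3: at line 1 remove [aiobb,eey] add [icbwh,epjp,mtbts] -> 7 lines: wwikn jyb icbwh epjp mtbts yahal ulxrv
Hunk 4: at line 1 remove [icbwh] add [pio] -> 7 lines: wwikn jyb pio epjp mtbts yahal ulxrv
Hunk 5: at line 1 remove [jyb,pio,epjp] add [uzw] -> 5 lines: wwikn uzw mtbts yahal ulxrv
Hunk 6: at line 1 remove [mtbts] add [vlli] -> 5 lines: wwikn uzw vlli yahal ulxrv
Hunk 7: at line 1 remove [uzw] add [krr] -> 5 lines: wwikn krr vlli yahal ulxrv
Final line 1: wwikn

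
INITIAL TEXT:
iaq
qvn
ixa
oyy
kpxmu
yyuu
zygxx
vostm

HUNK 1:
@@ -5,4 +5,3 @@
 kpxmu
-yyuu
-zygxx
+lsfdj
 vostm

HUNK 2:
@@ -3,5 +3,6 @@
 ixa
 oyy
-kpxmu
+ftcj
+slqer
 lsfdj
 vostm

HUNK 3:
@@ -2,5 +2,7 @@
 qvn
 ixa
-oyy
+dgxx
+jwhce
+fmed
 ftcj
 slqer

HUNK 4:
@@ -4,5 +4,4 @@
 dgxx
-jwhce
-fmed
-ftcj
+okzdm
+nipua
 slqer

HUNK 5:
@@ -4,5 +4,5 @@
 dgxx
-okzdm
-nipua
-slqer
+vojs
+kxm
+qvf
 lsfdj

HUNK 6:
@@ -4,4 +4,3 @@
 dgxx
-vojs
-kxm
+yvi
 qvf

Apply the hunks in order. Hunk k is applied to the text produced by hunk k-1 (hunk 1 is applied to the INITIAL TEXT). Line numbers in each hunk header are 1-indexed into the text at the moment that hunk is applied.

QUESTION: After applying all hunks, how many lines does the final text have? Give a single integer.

Answer: 8

Derivation:
Hunk 1: at line 5 remove [yyuu,zygxx] add [lsfdj] -> 7 lines: iaq qvn ixa oyy kpxmu lsfdj vostm
Hunk 2: at line 3 remove [kpxmu] add [ftcj,slqer] -> 8 lines: iaq qvn ixa oyy ftcj slqer lsfdj vostm
Hunk 3: at line 2 remove [oyy] add [dgxx,jwhce,fmed] -> 10 lines: iaq qvn ixa dgxx jwhce fmed ftcj slqer lsfdj vostm
Hunk 4: at line 4 remove [jwhce,fmed,ftcj] add [okzdm,nipua] -> 9 lines: iaq qvn ixa dgxx okzdm nipua slqer lsfdj vostm
Hunk 5: at line 4 remove [okzdm,nipua,slqer] add [vojs,kxm,qvf] -> 9 lines: iaq qvn ixa dgxx vojs kxm qvf lsfdj vostm
Hunk 6: at line 4 remove [vojs,kxm] add [yvi] -> 8 lines: iaq qvn ixa dgxx yvi qvf lsfdj vostm
Final line count: 8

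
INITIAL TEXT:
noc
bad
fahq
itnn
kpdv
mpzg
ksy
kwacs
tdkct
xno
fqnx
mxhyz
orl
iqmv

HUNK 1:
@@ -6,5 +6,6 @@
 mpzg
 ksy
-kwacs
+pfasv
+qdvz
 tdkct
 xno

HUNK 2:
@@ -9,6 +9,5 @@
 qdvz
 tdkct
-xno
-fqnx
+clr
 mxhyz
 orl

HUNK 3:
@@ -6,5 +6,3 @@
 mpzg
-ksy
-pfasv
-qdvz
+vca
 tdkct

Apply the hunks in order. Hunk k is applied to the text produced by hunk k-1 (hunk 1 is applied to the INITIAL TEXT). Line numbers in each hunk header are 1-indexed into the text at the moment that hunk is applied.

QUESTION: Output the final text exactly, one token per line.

Answer: noc
bad
fahq
itnn
kpdv
mpzg
vca
tdkct
clr
mxhyz
orl
iqmv

Derivation:
Hunk 1: at line 6 remove [kwacs] add [pfasv,qdvz] -> 15 lines: noc bad fahq itnn kpdv mpzg ksy pfasv qdvz tdkct xno fqnx mxhyz orl iqmv
Hunk 2: at line 9 remove [xno,fqnx] add [clr] -> 14 lines: noc bad fahq itnn kpdv mpzg ksy pfasv qdvz tdkct clr mxhyz orl iqmv
Hunk 3: at line 6 remove [ksy,pfasv,qdvz] add [vca] -> 12 lines: noc bad fahq itnn kpdv mpzg vca tdkct clr mxhyz orl iqmv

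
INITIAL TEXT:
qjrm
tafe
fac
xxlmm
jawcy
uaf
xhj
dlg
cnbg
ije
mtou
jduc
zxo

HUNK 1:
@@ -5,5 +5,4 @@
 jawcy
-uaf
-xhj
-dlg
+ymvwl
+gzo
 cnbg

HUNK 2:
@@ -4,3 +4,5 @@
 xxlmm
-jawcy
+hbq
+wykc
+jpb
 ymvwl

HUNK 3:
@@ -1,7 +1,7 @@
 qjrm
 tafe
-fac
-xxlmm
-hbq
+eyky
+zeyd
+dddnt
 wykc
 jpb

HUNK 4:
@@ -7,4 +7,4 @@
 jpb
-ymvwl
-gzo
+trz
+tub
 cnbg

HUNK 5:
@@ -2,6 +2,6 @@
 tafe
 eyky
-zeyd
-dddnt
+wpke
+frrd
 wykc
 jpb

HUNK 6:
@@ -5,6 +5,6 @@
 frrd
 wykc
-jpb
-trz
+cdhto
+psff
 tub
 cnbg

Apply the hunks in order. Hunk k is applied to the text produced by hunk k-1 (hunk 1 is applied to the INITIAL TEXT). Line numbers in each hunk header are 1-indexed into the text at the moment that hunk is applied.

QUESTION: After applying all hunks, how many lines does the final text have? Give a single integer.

Hunk 1: at line 5 remove [uaf,xhj,dlg] add [ymvwl,gzo] -> 12 lines: qjrm tafe fac xxlmm jawcy ymvwl gzo cnbg ije mtou jduc zxo
Hunk 2: at line 4 remove [jawcy] add [hbq,wykc,jpb] -> 14 lines: qjrm tafe fac xxlmm hbq wykc jpb ymvwl gzo cnbg ije mtou jduc zxo
Hunk 3: at line 1 remove [fac,xxlmm,hbq] add [eyky,zeyd,dddnt] -> 14 lines: qjrm tafe eyky zeyd dddnt wykc jpb ymvwl gzo cnbg ije mtou jduc zxo
Hunk 4: at line 7 remove [ymvwl,gzo] add [trz,tub] -> 14 lines: qjrm tafe eyky zeyd dddnt wykc jpb trz tub cnbg ije mtou jduc zxo
Hunk 5: at line 2 remove [zeyd,dddnt] add [wpke,frrd] -> 14 lines: qjrm tafe eyky wpke frrd wykc jpb trz tub cnbg ije mtou jduc zxo
Hunk 6: at line 5 remove [jpb,trz] add [cdhto,psff] -> 14 lines: qjrm tafe eyky wpke frrd wykc cdhto psff tub cnbg ije mtou jduc zxo
Final line count: 14

Answer: 14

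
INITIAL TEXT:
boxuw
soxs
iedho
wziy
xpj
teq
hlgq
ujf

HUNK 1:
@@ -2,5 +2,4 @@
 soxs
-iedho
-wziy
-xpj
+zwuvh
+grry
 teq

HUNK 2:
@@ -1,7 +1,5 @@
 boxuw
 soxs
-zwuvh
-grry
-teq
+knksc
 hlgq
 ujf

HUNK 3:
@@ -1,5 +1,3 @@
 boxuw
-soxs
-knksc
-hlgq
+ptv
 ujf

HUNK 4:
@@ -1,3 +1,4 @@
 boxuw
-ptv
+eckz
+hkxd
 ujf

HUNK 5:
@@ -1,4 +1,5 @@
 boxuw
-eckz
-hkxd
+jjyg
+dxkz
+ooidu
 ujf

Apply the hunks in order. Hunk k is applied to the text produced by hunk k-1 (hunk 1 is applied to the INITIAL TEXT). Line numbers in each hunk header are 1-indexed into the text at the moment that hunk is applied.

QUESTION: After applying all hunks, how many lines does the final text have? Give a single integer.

Answer: 5

Derivation:
Hunk 1: at line 2 remove [iedho,wziy,xpj] add [zwuvh,grry] -> 7 lines: boxuw soxs zwuvh grry teq hlgq ujf
Hunk 2: at line 1 remove [zwuvh,grry,teq] add [knksc] -> 5 lines: boxuw soxs knksc hlgq ujf
Hunk 3: at line 1 remove [soxs,knksc,hlgq] add [ptv] -> 3 lines: boxuw ptv ujf
Hunk 4: at line 1 remove [ptv] add [eckz,hkxd] -> 4 lines: boxuw eckz hkxd ujf
Hunk 5: at line 1 remove [eckz,hkxd] add [jjyg,dxkz,ooidu] -> 5 lines: boxuw jjyg dxkz ooidu ujf
Final line count: 5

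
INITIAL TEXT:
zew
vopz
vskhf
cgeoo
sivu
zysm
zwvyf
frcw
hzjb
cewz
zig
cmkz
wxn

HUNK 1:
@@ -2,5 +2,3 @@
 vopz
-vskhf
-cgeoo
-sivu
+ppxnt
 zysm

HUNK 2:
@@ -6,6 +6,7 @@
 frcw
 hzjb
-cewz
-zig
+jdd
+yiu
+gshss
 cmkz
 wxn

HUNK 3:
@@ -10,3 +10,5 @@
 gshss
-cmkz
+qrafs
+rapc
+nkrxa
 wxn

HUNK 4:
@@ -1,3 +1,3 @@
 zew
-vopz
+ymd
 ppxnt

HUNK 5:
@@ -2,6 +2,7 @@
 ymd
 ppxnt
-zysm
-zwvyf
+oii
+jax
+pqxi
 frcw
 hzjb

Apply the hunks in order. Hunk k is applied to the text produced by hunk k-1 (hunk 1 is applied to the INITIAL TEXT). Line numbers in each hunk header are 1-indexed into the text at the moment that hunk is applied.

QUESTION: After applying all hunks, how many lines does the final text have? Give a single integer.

Hunk 1: at line 2 remove [vskhf,cgeoo,sivu] add [ppxnt] -> 11 lines: zew vopz ppxnt zysm zwvyf frcw hzjb cewz zig cmkz wxn
Hunk 2: at line 6 remove [cewz,zig] add [jdd,yiu,gshss] -> 12 lines: zew vopz ppxnt zysm zwvyf frcw hzjb jdd yiu gshss cmkz wxn
Hunk 3: at line 10 remove [cmkz] add [qrafs,rapc,nkrxa] -> 14 lines: zew vopz ppxnt zysm zwvyf frcw hzjb jdd yiu gshss qrafs rapc nkrxa wxn
Hunk 4: at line 1 remove [vopz] add [ymd] -> 14 lines: zew ymd ppxnt zysm zwvyf frcw hzjb jdd yiu gshss qrafs rapc nkrxa wxn
Hunk 5: at line 2 remove [zysm,zwvyf] add [oii,jax,pqxi] -> 15 lines: zew ymd ppxnt oii jax pqxi frcw hzjb jdd yiu gshss qrafs rapc nkrxa wxn
Final line count: 15

Answer: 15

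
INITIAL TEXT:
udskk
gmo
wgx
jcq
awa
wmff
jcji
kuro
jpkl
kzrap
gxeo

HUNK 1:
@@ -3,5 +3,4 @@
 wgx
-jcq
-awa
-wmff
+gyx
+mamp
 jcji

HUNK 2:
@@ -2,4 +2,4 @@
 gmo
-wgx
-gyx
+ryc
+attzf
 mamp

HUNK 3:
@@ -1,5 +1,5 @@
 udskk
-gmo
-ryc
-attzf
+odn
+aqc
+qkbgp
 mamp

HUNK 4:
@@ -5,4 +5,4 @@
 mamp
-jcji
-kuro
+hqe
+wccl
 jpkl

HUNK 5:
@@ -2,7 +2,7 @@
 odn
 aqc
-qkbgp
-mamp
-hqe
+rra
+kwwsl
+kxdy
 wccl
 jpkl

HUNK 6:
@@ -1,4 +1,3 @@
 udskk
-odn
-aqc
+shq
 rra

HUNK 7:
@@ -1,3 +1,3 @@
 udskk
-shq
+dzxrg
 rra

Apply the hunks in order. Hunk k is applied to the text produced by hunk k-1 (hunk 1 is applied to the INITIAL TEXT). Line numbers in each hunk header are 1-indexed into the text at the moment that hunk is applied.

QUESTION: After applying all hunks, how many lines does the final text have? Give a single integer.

Answer: 9

Derivation:
Hunk 1: at line 3 remove [jcq,awa,wmff] add [gyx,mamp] -> 10 lines: udskk gmo wgx gyx mamp jcji kuro jpkl kzrap gxeo
Hunk 2: at line 2 remove [wgx,gyx] add [ryc,attzf] -> 10 lines: udskk gmo ryc attzf mamp jcji kuro jpkl kzrap gxeo
Hunk 3: at line 1 remove [gmo,ryc,attzf] add [odn,aqc,qkbgp] -> 10 lines: udskk odn aqc qkbgp mamp jcji kuro jpkl kzrap gxeo
Hunk 4: at line 5 remove [jcji,kuro] add [hqe,wccl] -> 10 lines: udskk odn aqc qkbgp mamp hqe wccl jpkl kzrap gxeo
Hunk 5: at line 2 remove [qkbgp,mamp,hqe] add [rra,kwwsl,kxdy] -> 10 lines: udskk odn aqc rra kwwsl kxdy wccl jpkl kzrap gxeo
Hunk 6: at line 1 remove [odn,aqc] add [shq] -> 9 lines: udskk shq rra kwwsl kxdy wccl jpkl kzrap gxeo
Hunk 7: at line 1 remove [shq] add [dzxrg] -> 9 lines: udskk dzxrg rra kwwsl kxdy wccl jpkl kzrap gxeo
Final line count: 9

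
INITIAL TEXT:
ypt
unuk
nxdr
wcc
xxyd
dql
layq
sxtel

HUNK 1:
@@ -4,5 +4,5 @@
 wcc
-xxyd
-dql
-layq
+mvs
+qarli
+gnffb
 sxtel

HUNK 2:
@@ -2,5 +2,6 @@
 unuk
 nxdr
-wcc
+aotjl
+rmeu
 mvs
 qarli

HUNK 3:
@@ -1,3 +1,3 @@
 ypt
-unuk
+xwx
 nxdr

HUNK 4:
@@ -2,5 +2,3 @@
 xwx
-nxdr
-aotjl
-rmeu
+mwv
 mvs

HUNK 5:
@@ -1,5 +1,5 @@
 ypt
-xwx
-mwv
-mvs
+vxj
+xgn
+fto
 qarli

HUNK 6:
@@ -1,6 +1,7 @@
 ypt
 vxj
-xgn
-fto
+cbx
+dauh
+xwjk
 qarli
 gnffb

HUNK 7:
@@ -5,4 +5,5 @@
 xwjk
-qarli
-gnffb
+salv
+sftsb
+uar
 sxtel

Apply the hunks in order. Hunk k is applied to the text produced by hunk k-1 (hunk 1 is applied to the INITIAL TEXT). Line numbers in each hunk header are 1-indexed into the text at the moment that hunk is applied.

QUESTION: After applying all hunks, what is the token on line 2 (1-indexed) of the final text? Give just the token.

Hunk 1: at line 4 remove [xxyd,dql,layq] add [mvs,qarli,gnffb] -> 8 lines: ypt unuk nxdr wcc mvs qarli gnffb sxtel
Hunk 2: at line 2 remove [wcc] add [aotjl,rmeu] -> 9 lines: ypt unuk nxdr aotjl rmeu mvs qarli gnffb sxtel
Hunk 3: at line 1 remove [unuk] add [xwx] -> 9 lines: ypt xwx nxdr aotjl rmeu mvs qarli gnffb sxtel
Hunk 4: at line 2 remove [nxdr,aotjl,rmeu] add [mwv] -> 7 lines: ypt xwx mwv mvs qarli gnffb sxtel
Hunk 5: at line 1 remove [xwx,mwv,mvs] add [vxj,xgn,fto] -> 7 lines: ypt vxj xgn fto qarli gnffb sxtel
Hunk 6: at line 1 remove [xgn,fto] add [cbx,dauh,xwjk] -> 8 lines: ypt vxj cbx dauh xwjk qarli gnffb sxtel
Hunk 7: at line 5 remove [qarli,gnffb] add [salv,sftsb,uar] -> 9 lines: ypt vxj cbx dauh xwjk salv sftsb uar sxtel
Final line 2: vxj

Answer: vxj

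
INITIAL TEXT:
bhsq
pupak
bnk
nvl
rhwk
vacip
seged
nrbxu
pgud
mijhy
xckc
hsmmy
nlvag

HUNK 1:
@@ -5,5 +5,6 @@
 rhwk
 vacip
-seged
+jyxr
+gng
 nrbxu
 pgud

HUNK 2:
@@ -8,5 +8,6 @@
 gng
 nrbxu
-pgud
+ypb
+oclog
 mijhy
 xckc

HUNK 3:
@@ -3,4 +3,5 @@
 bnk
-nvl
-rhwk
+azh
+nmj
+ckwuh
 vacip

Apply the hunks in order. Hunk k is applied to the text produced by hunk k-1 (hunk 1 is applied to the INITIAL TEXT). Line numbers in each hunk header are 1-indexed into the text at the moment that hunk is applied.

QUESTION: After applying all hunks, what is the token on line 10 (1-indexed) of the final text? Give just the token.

Answer: nrbxu

Derivation:
Hunk 1: at line 5 remove [seged] add [jyxr,gng] -> 14 lines: bhsq pupak bnk nvl rhwk vacip jyxr gng nrbxu pgud mijhy xckc hsmmy nlvag
Hunk 2: at line 8 remove [pgud] add [ypb,oclog] -> 15 lines: bhsq pupak bnk nvl rhwk vacip jyxr gng nrbxu ypb oclog mijhy xckc hsmmy nlvag
Hunk 3: at line 3 remove [nvl,rhwk] add [azh,nmj,ckwuh] -> 16 lines: bhsq pupak bnk azh nmj ckwuh vacip jyxr gng nrbxu ypb oclog mijhy xckc hsmmy nlvag
Final line 10: nrbxu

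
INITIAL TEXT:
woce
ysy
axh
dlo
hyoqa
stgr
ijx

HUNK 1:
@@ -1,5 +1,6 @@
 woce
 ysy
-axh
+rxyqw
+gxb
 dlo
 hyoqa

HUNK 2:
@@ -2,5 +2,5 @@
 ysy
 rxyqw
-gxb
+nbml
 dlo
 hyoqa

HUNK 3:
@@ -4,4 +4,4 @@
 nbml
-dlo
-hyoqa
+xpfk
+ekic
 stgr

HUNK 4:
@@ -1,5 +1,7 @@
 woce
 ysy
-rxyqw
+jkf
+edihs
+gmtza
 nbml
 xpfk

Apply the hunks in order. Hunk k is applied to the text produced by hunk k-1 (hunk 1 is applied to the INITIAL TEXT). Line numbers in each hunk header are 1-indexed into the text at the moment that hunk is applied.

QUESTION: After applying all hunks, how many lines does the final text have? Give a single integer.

Answer: 10

Derivation:
Hunk 1: at line 1 remove [axh] add [rxyqw,gxb] -> 8 lines: woce ysy rxyqw gxb dlo hyoqa stgr ijx
Hunk 2: at line 2 remove [gxb] add [nbml] -> 8 lines: woce ysy rxyqw nbml dlo hyoqa stgr ijx
Hunk 3: at line 4 remove [dlo,hyoqa] add [xpfk,ekic] -> 8 lines: woce ysy rxyqw nbml xpfk ekic stgr ijx
Hunk 4: at line 1 remove [rxyqw] add [jkf,edihs,gmtza] -> 10 lines: woce ysy jkf edihs gmtza nbml xpfk ekic stgr ijx
Final line count: 10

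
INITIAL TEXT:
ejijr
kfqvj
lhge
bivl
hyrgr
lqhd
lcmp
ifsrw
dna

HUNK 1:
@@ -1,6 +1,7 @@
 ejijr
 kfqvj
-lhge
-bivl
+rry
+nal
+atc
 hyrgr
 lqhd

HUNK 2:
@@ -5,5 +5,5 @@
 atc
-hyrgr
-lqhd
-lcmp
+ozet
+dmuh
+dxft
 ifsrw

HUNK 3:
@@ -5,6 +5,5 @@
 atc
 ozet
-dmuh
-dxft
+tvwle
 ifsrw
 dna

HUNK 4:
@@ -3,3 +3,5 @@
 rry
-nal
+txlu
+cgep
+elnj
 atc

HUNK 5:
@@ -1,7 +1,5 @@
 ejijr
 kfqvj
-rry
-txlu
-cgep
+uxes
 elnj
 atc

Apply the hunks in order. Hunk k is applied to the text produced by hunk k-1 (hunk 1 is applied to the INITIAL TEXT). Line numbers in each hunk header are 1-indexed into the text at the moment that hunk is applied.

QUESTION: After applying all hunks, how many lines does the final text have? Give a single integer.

Hunk 1: at line 1 remove [lhge,bivl] add [rry,nal,atc] -> 10 lines: ejijr kfqvj rry nal atc hyrgr lqhd lcmp ifsrw dna
Hunk 2: at line 5 remove [hyrgr,lqhd,lcmp] add [ozet,dmuh,dxft] -> 10 lines: ejijr kfqvj rry nal atc ozet dmuh dxft ifsrw dna
Hunk 3: at line 5 remove [dmuh,dxft] add [tvwle] -> 9 lines: ejijr kfqvj rry nal atc ozet tvwle ifsrw dna
Hunk 4: at line 3 remove [nal] add [txlu,cgep,elnj] -> 11 lines: ejijr kfqvj rry txlu cgep elnj atc ozet tvwle ifsrw dna
Hunk 5: at line 1 remove [rry,txlu,cgep] add [uxes] -> 9 lines: ejijr kfqvj uxes elnj atc ozet tvwle ifsrw dna
Final line count: 9

Answer: 9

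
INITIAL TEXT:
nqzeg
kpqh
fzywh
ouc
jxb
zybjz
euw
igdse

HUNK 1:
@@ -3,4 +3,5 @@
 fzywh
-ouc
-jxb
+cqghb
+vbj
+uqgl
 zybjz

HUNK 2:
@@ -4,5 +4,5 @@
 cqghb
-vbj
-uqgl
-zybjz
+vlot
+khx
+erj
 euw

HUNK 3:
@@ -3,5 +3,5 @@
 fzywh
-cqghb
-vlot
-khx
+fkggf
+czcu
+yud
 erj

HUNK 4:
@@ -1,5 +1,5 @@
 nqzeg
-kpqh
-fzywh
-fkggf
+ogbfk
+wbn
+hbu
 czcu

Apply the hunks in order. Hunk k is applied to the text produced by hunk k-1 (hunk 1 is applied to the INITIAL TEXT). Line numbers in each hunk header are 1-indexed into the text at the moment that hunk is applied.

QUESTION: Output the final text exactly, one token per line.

Answer: nqzeg
ogbfk
wbn
hbu
czcu
yud
erj
euw
igdse

Derivation:
Hunk 1: at line 3 remove [ouc,jxb] add [cqghb,vbj,uqgl] -> 9 lines: nqzeg kpqh fzywh cqghb vbj uqgl zybjz euw igdse
Hunk 2: at line 4 remove [vbj,uqgl,zybjz] add [vlot,khx,erj] -> 9 lines: nqzeg kpqh fzywh cqghb vlot khx erj euw igdse
Hunk 3: at line 3 remove [cqghb,vlot,khx] add [fkggf,czcu,yud] -> 9 lines: nqzeg kpqh fzywh fkggf czcu yud erj euw igdse
Hunk 4: at line 1 remove [kpqh,fzywh,fkggf] add [ogbfk,wbn,hbu] -> 9 lines: nqzeg ogbfk wbn hbu czcu yud erj euw igdse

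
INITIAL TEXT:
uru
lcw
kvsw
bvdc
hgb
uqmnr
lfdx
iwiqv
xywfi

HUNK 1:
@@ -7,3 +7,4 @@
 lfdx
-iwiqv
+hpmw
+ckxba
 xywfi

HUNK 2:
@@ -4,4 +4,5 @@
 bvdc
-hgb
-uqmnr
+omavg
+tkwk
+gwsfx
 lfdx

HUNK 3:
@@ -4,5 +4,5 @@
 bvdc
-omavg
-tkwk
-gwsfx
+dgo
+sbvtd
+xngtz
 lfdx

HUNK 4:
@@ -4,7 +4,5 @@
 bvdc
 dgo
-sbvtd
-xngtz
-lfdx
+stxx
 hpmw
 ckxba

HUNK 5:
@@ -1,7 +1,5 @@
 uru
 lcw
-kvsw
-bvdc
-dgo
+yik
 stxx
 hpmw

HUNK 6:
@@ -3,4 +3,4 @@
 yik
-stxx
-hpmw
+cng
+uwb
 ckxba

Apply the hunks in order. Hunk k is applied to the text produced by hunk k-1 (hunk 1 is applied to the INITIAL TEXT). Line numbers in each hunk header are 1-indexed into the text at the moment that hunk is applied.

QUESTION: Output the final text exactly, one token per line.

Hunk 1: at line 7 remove [iwiqv] add [hpmw,ckxba] -> 10 lines: uru lcw kvsw bvdc hgb uqmnr lfdx hpmw ckxba xywfi
Hunk 2: at line 4 remove [hgb,uqmnr] add [omavg,tkwk,gwsfx] -> 11 lines: uru lcw kvsw bvdc omavg tkwk gwsfx lfdx hpmw ckxba xywfi
Hunk 3: at line 4 remove [omavg,tkwk,gwsfx] add [dgo,sbvtd,xngtz] -> 11 lines: uru lcw kvsw bvdc dgo sbvtd xngtz lfdx hpmw ckxba xywfi
Hunk 4: at line 4 remove [sbvtd,xngtz,lfdx] add [stxx] -> 9 lines: uru lcw kvsw bvdc dgo stxx hpmw ckxba xywfi
Hunk 5: at line 1 remove [kvsw,bvdc,dgo] add [yik] -> 7 lines: uru lcw yik stxx hpmw ckxba xywfi
Hunk 6: at line 3 remove [stxx,hpmw] add [cng,uwb] -> 7 lines: uru lcw yik cng uwb ckxba xywfi

Answer: uru
lcw
yik
cng
uwb
ckxba
xywfi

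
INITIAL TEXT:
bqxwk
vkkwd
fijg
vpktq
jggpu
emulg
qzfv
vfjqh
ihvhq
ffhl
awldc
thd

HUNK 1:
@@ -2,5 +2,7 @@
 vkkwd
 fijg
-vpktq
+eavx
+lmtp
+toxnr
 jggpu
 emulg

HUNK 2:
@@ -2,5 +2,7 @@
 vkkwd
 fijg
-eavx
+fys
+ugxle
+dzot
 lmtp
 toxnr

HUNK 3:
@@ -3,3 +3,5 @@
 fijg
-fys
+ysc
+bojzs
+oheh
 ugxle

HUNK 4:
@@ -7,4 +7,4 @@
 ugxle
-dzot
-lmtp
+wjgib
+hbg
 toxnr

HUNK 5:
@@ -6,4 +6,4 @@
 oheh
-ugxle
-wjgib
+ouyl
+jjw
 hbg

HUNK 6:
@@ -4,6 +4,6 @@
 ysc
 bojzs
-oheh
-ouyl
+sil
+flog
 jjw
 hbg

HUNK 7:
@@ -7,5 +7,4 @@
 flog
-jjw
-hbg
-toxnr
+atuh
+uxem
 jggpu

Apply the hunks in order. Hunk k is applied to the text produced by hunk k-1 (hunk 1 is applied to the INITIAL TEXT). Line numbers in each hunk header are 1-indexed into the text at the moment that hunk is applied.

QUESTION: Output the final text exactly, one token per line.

Answer: bqxwk
vkkwd
fijg
ysc
bojzs
sil
flog
atuh
uxem
jggpu
emulg
qzfv
vfjqh
ihvhq
ffhl
awldc
thd

Derivation:
Hunk 1: at line 2 remove [vpktq] add [eavx,lmtp,toxnr] -> 14 lines: bqxwk vkkwd fijg eavx lmtp toxnr jggpu emulg qzfv vfjqh ihvhq ffhl awldc thd
Hunk 2: at line 2 remove [eavx] add [fys,ugxle,dzot] -> 16 lines: bqxwk vkkwd fijg fys ugxle dzot lmtp toxnr jggpu emulg qzfv vfjqh ihvhq ffhl awldc thd
Hunk 3: at line 3 remove [fys] add [ysc,bojzs,oheh] -> 18 lines: bqxwk vkkwd fijg ysc bojzs oheh ugxle dzot lmtp toxnr jggpu emulg qzfv vfjqh ihvhq ffhl awldc thd
Hunk 4: at line 7 remove [dzot,lmtp] add [wjgib,hbg] -> 18 lines: bqxwk vkkwd fijg ysc bojzs oheh ugxle wjgib hbg toxnr jggpu emulg qzfv vfjqh ihvhq ffhl awldc thd
Hunk 5: at line 6 remove [ugxle,wjgib] add [ouyl,jjw] -> 18 lines: bqxwk vkkwd fijg ysc bojzs oheh ouyl jjw hbg toxnr jggpu emulg qzfv vfjqh ihvhq ffhl awldc thd
Hunk 6: at line 4 remove [oheh,ouyl] add [sil,flog] -> 18 lines: bqxwk vkkwd fijg ysc bojzs sil flog jjw hbg toxnr jggpu emulg qzfv vfjqh ihvhq ffhl awldc thd
Hunk 7: at line 7 remove [jjw,hbg,toxnr] add [atuh,uxem] -> 17 lines: bqxwk vkkwd fijg ysc bojzs sil flog atuh uxem jggpu emulg qzfv vfjqh ihvhq ffhl awldc thd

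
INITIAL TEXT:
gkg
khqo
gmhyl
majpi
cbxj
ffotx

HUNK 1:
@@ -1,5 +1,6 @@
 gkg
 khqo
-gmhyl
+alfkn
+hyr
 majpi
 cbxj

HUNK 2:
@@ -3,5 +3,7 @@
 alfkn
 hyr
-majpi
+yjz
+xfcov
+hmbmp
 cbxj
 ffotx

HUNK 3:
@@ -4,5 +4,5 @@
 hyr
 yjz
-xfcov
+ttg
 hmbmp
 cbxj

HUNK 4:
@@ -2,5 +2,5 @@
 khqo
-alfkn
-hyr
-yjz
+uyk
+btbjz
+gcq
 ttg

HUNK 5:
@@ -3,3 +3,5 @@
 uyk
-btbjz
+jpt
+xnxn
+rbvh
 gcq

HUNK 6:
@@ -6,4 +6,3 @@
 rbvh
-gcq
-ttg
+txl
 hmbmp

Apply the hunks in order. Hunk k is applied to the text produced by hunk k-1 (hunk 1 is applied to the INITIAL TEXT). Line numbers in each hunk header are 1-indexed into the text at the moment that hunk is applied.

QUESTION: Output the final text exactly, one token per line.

Hunk 1: at line 1 remove [gmhyl] add [alfkn,hyr] -> 7 lines: gkg khqo alfkn hyr majpi cbxj ffotx
Hunk 2: at line 3 remove [majpi] add [yjz,xfcov,hmbmp] -> 9 lines: gkg khqo alfkn hyr yjz xfcov hmbmp cbxj ffotx
Hunk 3: at line 4 remove [xfcov] add [ttg] -> 9 lines: gkg khqo alfkn hyr yjz ttg hmbmp cbxj ffotx
Hunk 4: at line 2 remove [alfkn,hyr,yjz] add [uyk,btbjz,gcq] -> 9 lines: gkg khqo uyk btbjz gcq ttg hmbmp cbxj ffotx
Hunk 5: at line 3 remove [btbjz] add [jpt,xnxn,rbvh] -> 11 lines: gkg khqo uyk jpt xnxn rbvh gcq ttg hmbmp cbxj ffotx
Hunk 6: at line 6 remove [gcq,ttg] add [txl] -> 10 lines: gkg khqo uyk jpt xnxn rbvh txl hmbmp cbxj ffotx

Answer: gkg
khqo
uyk
jpt
xnxn
rbvh
txl
hmbmp
cbxj
ffotx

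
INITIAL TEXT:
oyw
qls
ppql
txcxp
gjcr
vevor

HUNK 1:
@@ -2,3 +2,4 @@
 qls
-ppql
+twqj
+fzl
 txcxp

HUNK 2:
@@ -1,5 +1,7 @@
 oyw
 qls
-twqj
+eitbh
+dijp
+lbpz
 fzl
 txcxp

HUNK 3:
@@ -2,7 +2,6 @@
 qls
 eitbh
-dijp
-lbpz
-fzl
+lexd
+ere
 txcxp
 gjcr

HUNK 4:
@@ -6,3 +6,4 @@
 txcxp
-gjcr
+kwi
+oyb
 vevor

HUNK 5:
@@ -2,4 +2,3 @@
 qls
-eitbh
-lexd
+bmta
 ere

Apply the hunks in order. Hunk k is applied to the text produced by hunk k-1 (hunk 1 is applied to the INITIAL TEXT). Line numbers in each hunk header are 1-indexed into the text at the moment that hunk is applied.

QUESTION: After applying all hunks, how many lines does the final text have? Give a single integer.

Answer: 8

Derivation:
Hunk 1: at line 2 remove [ppql] add [twqj,fzl] -> 7 lines: oyw qls twqj fzl txcxp gjcr vevor
Hunk 2: at line 1 remove [twqj] add [eitbh,dijp,lbpz] -> 9 lines: oyw qls eitbh dijp lbpz fzl txcxp gjcr vevor
Hunk 3: at line 2 remove [dijp,lbpz,fzl] add [lexd,ere] -> 8 lines: oyw qls eitbh lexd ere txcxp gjcr vevor
Hunk 4: at line 6 remove [gjcr] add [kwi,oyb] -> 9 lines: oyw qls eitbh lexd ere txcxp kwi oyb vevor
Hunk 5: at line 2 remove [eitbh,lexd] add [bmta] -> 8 lines: oyw qls bmta ere txcxp kwi oyb vevor
Final line count: 8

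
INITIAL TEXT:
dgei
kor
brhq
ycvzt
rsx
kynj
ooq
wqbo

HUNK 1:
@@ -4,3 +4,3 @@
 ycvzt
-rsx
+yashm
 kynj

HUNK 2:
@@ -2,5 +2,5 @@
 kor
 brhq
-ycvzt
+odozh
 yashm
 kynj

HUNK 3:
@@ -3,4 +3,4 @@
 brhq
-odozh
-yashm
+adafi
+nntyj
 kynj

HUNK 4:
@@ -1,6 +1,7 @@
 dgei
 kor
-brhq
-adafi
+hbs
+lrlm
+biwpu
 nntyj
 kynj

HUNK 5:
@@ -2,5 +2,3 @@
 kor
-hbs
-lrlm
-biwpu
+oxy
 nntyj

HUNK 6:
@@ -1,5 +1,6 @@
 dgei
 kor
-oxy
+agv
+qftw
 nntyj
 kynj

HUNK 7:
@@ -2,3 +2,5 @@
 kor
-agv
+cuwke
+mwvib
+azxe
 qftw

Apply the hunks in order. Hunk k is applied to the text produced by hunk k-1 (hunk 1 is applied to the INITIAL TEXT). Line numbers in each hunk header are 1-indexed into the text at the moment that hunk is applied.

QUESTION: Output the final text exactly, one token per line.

Hunk 1: at line 4 remove [rsx] add [yashm] -> 8 lines: dgei kor brhq ycvzt yashm kynj ooq wqbo
Hunk 2: at line 2 remove [ycvzt] add [odozh] -> 8 lines: dgei kor brhq odozh yashm kynj ooq wqbo
Hunk 3: at line 3 remove [odozh,yashm] add [adafi,nntyj] -> 8 lines: dgei kor brhq adafi nntyj kynj ooq wqbo
Hunk 4: at line 1 remove [brhq,adafi] add [hbs,lrlm,biwpu] -> 9 lines: dgei kor hbs lrlm biwpu nntyj kynj ooq wqbo
Hunk 5: at line 2 remove [hbs,lrlm,biwpu] add [oxy] -> 7 lines: dgei kor oxy nntyj kynj ooq wqbo
Hunk 6: at line 1 remove [oxy] add [agv,qftw] -> 8 lines: dgei kor agv qftw nntyj kynj ooq wqbo
Hunk 7: at line 2 remove [agv] add [cuwke,mwvib,azxe] -> 10 lines: dgei kor cuwke mwvib azxe qftw nntyj kynj ooq wqbo

Answer: dgei
kor
cuwke
mwvib
azxe
qftw
nntyj
kynj
ooq
wqbo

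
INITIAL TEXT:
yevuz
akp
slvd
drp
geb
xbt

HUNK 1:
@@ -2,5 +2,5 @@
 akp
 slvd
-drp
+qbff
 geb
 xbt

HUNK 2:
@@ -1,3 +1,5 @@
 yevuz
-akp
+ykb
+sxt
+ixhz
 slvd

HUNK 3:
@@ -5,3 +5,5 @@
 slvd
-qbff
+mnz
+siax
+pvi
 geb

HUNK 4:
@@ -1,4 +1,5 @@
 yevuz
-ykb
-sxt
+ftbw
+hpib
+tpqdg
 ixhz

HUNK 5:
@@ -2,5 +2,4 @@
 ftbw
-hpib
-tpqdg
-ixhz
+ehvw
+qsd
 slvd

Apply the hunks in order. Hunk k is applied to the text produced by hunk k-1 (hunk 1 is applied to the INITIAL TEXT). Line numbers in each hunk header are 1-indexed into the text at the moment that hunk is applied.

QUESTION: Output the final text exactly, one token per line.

Hunk 1: at line 2 remove [drp] add [qbff] -> 6 lines: yevuz akp slvd qbff geb xbt
Hunk 2: at line 1 remove [akp] add [ykb,sxt,ixhz] -> 8 lines: yevuz ykb sxt ixhz slvd qbff geb xbt
Hunk 3: at line 5 remove [qbff] add [mnz,siax,pvi] -> 10 lines: yevuz ykb sxt ixhz slvd mnz siax pvi geb xbt
Hunk 4: at line 1 remove [ykb,sxt] add [ftbw,hpib,tpqdg] -> 11 lines: yevuz ftbw hpib tpqdg ixhz slvd mnz siax pvi geb xbt
Hunk 5: at line 2 remove [hpib,tpqdg,ixhz] add [ehvw,qsd] -> 10 lines: yevuz ftbw ehvw qsd slvd mnz siax pvi geb xbt

Answer: yevuz
ftbw
ehvw
qsd
slvd
mnz
siax
pvi
geb
xbt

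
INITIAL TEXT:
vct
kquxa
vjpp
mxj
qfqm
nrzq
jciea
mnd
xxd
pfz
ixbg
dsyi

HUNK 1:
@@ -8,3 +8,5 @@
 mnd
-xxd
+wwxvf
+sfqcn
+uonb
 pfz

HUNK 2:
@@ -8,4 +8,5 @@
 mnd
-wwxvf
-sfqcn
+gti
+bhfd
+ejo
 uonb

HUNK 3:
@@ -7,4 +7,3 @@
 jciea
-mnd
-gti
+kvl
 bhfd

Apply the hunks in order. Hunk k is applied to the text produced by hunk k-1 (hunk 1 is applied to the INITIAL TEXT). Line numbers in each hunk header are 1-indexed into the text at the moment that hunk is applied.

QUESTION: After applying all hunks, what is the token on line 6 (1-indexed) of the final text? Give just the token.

Answer: nrzq

Derivation:
Hunk 1: at line 8 remove [xxd] add [wwxvf,sfqcn,uonb] -> 14 lines: vct kquxa vjpp mxj qfqm nrzq jciea mnd wwxvf sfqcn uonb pfz ixbg dsyi
Hunk 2: at line 8 remove [wwxvf,sfqcn] add [gti,bhfd,ejo] -> 15 lines: vct kquxa vjpp mxj qfqm nrzq jciea mnd gti bhfd ejo uonb pfz ixbg dsyi
Hunk 3: at line 7 remove [mnd,gti] add [kvl] -> 14 lines: vct kquxa vjpp mxj qfqm nrzq jciea kvl bhfd ejo uonb pfz ixbg dsyi
Final line 6: nrzq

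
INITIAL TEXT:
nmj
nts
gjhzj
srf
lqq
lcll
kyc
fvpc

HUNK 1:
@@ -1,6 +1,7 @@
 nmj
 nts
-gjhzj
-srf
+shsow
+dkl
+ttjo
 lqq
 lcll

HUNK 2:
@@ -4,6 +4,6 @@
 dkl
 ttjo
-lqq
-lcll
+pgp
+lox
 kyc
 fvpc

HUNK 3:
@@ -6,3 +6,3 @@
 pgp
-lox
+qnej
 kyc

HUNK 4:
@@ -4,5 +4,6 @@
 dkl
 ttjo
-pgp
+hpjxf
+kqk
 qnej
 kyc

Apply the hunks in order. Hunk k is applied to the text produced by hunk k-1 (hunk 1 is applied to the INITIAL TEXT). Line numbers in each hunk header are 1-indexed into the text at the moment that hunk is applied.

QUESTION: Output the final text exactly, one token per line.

Hunk 1: at line 1 remove [gjhzj,srf] add [shsow,dkl,ttjo] -> 9 lines: nmj nts shsow dkl ttjo lqq lcll kyc fvpc
Hunk 2: at line 4 remove [lqq,lcll] add [pgp,lox] -> 9 lines: nmj nts shsow dkl ttjo pgp lox kyc fvpc
Hunk 3: at line 6 remove [lox] add [qnej] -> 9 lines: nmj nts shsow dkl ttjo pgp qnej kyc fvpc
Hunk 4: at line 4 remove [pgp] add [hpjxf,kqk] -> 10 lines: nmj nts shsow dkl ttjo hpjxf kqk qnej kyc fvpc

Answer: nmj
nts
shsow
dkl
ttjo
hpjxf
kqk
qnej
kyc
fvpc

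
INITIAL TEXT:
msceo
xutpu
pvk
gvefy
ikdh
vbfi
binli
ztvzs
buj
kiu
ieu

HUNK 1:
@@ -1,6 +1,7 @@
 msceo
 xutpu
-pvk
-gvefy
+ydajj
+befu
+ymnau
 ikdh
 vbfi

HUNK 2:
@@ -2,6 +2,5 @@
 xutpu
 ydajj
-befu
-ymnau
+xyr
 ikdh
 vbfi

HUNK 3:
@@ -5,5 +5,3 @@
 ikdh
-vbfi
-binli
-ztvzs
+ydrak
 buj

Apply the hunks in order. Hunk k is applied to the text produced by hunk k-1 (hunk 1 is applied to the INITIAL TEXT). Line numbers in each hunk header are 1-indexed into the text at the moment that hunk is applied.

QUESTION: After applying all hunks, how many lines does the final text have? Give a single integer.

Answer: 9

Derivation:
Hunk 1: at line 1 remove [pvk,gvefy] add [ydajj,befu,ymnau] -> 12 lines: msceo xutpu ydajj befu ymnau ikdh vbfi binli ztvzs buj kiu ieu
Hunk 2: at line 2 remove [befu,ymnau] add [xyr] -> 11 lines: msceo xutpu ydajj xyr ikdh vbfi binli ztvzs buj kiu ieu
Hunk 3: at line 5 remove [vbfi,binli,ztvzs] add [ydrak] -> 9 lines: msceo xutpu ydajj xyr ikdh ydrak buj kiu ieu
Final line count: 9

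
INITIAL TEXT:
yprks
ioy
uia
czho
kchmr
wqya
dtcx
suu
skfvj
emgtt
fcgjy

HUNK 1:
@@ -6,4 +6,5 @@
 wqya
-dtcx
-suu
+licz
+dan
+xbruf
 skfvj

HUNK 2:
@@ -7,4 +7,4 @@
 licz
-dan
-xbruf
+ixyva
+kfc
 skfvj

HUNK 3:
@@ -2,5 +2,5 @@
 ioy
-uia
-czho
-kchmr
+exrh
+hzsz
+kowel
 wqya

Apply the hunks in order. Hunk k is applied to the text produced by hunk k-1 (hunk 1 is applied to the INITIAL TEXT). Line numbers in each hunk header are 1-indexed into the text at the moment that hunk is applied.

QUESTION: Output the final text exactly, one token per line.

Answer: yprks
ioy
exrh
hzsz
kowel
wqya
licz
ixyva
kfc
skfvj
emgtt
fcgjy

Derivation:
Hunk 1: at line 6 remove [dtcx,suu] add [licz,dan,xbruf] -> 12 lines: yprks ioy uia czho kchmr wqya licz dan xbruf skfvj emgtt fcgjy
Hunk 2: at line 7 remove [dan,xbruf] add [ixyva,kfc] -> 12 lines: yprks ioy uia czho kchmr wqya licz ixyva kfc skfvj emgtt fcgjy
Hunk 3: at line 2 remove [uia,czho,kchmr] add [exrh,hzsz,kowel] -> 12 lines: yprks ioy exrh hzsz kowel wqya licz ixyva kfc skfvj emgtt fcgjy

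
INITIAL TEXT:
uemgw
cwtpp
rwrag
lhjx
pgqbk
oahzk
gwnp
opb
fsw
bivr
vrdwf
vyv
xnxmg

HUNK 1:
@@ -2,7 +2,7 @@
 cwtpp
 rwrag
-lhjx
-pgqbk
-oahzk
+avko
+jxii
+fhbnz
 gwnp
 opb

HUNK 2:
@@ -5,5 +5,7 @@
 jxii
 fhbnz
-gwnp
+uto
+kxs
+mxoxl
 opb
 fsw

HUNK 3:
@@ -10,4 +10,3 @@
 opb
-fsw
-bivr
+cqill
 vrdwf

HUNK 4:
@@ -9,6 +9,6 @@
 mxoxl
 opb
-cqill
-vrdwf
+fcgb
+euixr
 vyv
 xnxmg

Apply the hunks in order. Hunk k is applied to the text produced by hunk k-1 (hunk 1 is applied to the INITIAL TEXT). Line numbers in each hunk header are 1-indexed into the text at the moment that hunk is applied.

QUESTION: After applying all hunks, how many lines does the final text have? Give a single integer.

Hunk 1: at line 2 remove [lhjx,pgqbk,oahzk] add [avko,jxii,fhbnz] -> 13 lines: uemgw cwtpp rwrag avko jxii fhbnz gwnp opb fsw bivr vrdwf vyv xnxmg
Hunk 2: at line 5 remove [gwnp] add [uto,kxs,mxoxl] -> 15 lines: uemgw cwtpp rwrag avko jxii fhbnz uto kxs mxoxl opb fsw bivr vrdwf vyv xnxmg
Hunk 3: at line 10 remove [fsw,bivr] add [cqill] -> 14 lines: uemgw cwtpp rwrag avko jxii fhbnz uto kxs mxoxl opb cqill vrdwf vyv xnxmg
Hunk 4: at line 9 remove [cqill,vrdwf] add [fcgb,euixr] -> 14 lines: uemgw cwtpp rwrag avko jxii fhbnz uto kxs mxoxl opb fcgb euixr vyv xnxmg
Final line count: 14

Answer: 14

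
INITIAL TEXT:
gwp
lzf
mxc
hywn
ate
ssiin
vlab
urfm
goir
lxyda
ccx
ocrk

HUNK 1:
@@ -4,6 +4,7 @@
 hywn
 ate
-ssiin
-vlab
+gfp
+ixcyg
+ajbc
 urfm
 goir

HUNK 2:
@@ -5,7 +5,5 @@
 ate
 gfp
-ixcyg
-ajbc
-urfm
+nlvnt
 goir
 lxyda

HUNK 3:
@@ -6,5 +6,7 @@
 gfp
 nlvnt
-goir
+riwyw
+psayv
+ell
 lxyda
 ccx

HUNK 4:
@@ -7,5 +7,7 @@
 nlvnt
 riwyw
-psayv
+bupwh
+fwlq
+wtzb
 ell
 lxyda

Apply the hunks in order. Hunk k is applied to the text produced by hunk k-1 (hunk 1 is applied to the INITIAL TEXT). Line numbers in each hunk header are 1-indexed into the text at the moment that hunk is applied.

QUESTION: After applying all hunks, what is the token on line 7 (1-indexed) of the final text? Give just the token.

Hunk 1: at line 4 remove [ssiin,vlab] add [gfp,ixcyg,ajbc] -> 13 lines: gwp lzf mxc hywn ate gfp ixcyg ajbc urfm goir lxyda ccx ocrk
Hunk 2: at line 5 remove [ixcyg,ajbc,urfm] add [nlvnt] -> 11 lines: gwp lzf mxc hywn ate gfp nlvnt goir lxyda ccx ocrk
Hunk 3: at line 6 remove [goir] add [riwyw,psayv,ell] -> 13 lines: gwp lzf mxc hywn ate gfp nlvnt riwyw psayv ell lxyda ccx ocrk
Hunk 4: at line 7 remove [psayv] add [bupwh,fwlq,wtzb] -> 15 lines: gwp lzf mxc hywn ate gfp nlvnt riwyw bupwh fwlq wtzb ell lxyda ccx ocrk
Final line 7: nlvnt

Answer: nlvnt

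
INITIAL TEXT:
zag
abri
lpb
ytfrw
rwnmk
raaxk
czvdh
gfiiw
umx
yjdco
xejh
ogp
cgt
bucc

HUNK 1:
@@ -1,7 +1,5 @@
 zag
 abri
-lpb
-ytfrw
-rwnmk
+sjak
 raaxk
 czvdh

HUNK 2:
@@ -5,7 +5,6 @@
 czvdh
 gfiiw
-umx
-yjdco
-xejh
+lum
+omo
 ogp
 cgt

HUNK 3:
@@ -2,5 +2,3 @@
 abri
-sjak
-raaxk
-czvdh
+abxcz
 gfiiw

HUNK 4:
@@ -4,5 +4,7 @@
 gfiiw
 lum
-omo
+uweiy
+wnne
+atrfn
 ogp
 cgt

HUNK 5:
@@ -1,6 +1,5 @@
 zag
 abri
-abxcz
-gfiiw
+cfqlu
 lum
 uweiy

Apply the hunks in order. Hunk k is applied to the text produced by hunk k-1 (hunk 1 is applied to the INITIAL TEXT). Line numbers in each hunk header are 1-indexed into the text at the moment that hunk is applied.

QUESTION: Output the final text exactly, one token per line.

Answer: zag
abri
cfqlu
lum
uweiy
wnne
atrfn
ogp
cgt
bucc

Derivation:
Hunk 1: at line 1 remove [lpb,ytfrw,rwnmk] add [sjak] -> 12 lines: zag abri sjak raaxk czvdh gfiiw umx yjdco xejh ogp cgt bucc
Hunk 2: at line 5 remove [umx,yjdco,xejh] add [lum,omo] -> 11 lines: zag abri sjak raaxk czvdh gfiiw lum omo ogp cgt bucc
Hunk 3: at line 2 remove [sjak,raaxk,czvdh] add [abxcz] -> 9 lines: zag abri abxcz gfiiw lum omo ogp cgt bucc
Hunk 4: at line 4 remove [omo] add [uweiy,wnne,atrfn] -> 11 lines: zag abri abxcz gfiiw lum uweiy wnne atrfn ogp cgt bucc
Hunk 5: at line 1 remove [abxcz,gfiiw] add [cfqlu] -> 10 lines: zag abri cfqlu lum uweiy wnne atrfn ogp cgt bucc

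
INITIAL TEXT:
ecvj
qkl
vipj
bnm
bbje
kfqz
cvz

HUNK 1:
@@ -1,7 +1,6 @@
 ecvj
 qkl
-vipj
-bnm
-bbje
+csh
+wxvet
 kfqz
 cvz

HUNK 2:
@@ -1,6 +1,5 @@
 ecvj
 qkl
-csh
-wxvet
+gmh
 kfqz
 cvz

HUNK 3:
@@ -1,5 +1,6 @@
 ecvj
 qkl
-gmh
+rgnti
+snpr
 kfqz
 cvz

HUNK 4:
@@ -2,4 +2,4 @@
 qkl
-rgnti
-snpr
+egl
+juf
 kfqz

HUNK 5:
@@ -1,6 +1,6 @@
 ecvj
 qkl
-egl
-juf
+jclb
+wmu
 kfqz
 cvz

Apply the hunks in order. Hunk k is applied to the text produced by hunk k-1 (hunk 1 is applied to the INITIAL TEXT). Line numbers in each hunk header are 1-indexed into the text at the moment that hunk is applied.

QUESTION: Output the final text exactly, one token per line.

Hunk 1: at line 1 remove [vipj,bnm,bbje] add [csh,wxvet] -> 6 lines: ecvj qkl csh wxvet kfqz cvz
Hunk 2: at line 1 remove [csh,wxvet] add [gmh] -> 5 lines: ecvj qkl gmh kfqz cvz
Hunk 3: at line 1 remove [gmh] add [rgnti,snpr] -> 6 lines: ecvj qkl rgnti snpr kfqz cvz
Hunk 4: at line 2 remove [rgnti,snpr] add [egl,juf] -> 6 lines: ecvj qkl egl juf kfqz cvz
Hunk 5: at line 1 remove [egl,juf] add [jclb,wmu] -> 6 lines: ecvj qkl jclb wmu kfqz cvz

Answer: ecvj
qkl
jclb
wmu
kfqz
cvz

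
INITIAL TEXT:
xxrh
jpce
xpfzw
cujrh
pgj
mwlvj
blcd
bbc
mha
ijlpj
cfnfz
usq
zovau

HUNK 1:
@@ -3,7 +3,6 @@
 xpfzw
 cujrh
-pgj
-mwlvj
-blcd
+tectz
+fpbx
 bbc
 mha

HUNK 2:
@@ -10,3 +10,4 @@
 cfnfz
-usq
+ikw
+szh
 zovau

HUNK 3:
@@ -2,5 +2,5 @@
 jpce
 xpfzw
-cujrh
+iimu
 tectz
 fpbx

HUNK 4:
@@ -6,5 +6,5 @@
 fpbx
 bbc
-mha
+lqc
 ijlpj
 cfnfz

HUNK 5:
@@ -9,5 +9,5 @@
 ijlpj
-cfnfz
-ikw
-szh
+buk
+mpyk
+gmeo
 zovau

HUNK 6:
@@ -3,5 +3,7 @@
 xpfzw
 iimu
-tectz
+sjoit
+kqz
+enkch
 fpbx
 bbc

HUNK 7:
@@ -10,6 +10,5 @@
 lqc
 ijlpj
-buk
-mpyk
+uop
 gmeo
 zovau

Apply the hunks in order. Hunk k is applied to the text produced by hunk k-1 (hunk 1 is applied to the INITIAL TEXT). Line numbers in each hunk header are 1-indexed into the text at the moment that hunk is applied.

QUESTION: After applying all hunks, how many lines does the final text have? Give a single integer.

Answer: 14

Derivation:
Hunk 1: at line 3 remove [pgj,mwlvj,blcd] add [tectz,fpbx] -> 12 lines: xxrh jpce xpfzw cujrh tectz fpbx bbc mha ijlpj cfnfz usq zovau
Hunk 2: at line 10 remove [usq] add [ikw,szh] -> 13 lines: xxrh jpce xpfzw cujrh tectz fpbx bbc mha ijlpj cfnfz ikw szh zovau
Hunk 3: at line 2 remove [cujrh] add [iimu] -> 13 lines: xxrh jpce xpfzw iimu tectz fpbx bbc mha ijlpj cfnfz ikw szh zovau
Hunk 4: at line 6 remove [mha] add [lqc] -> 13 lines: xxrh jpce xpfzw iimu tectz fpbx bbc lqc ijlpj cfnfz ikw szh zovau
Hunk 5: at line 9 remove [cfnfz,ikw,szh] add [buk,mpyk,gmeo] -> 13 lines: xxrh jpce xpfzw iimu tectz fpbx bbc lqc ijlpj buk mpyk gmeo zovau
Hunk 6: at line 3 remove [tectz] add [sjoit,kqz,enkch] -> 15 lines: xxrh jpce xpfzw iimu sjoit kqz enkch fpbx bbc lqc ijlpj buk mpyk gmeo zovau
Hunk 7: at line 10 remove [buk,mpyk] add [uop] -> 14 lines: xxrh jpce xpfzw iimu sjoit kqz enkch fpbx bbc lqc ijlpj uop gmeo zovau
Final line count: 14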